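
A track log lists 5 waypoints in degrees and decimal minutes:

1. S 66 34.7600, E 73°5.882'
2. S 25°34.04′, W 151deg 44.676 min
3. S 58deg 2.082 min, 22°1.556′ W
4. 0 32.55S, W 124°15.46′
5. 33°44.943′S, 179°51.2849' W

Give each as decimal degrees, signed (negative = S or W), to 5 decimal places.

Point 1:
  Lat: 34.76′ = 0.579333°; total 66.579333
  S → negative
  Longitude: 73 + 5.882/60 = 73.098033
  E ⇒ keep positive
Point 2:
  φ: 34.04′ = 0.567333°; total 25.567333
  S → negative
  Longitude: 151 + 44.676/60 = 151.744600
  hemisphere W, so the sign is −
Point 3:
  φ: 2.082′ = 0.034700°; total 58.034700
  S ⇒ negate
  λ: 22 + 1.556/60 = 22.025933
  W → negative
Point 4:
  Lat: 32.55′ = 0.542500°; total 0.542500
  S → negative
  Lon: 15.46′ = 0.257667°; total 124.257667
  W ⇒ negate
Point 5:
  Latitude: 33 + 44.943/60 = 33.749050
  S ⇒ negate
  Lon: 179 + 51.2849/60 = 179.854748
  hemisphere W, so the sign is −

1. -66.57933, 73.09803
2. -25.56733, -151.74460
3. -58.03470, -22.02593
4. -0.54250, -124.25767
5. -33.74905, -179.85475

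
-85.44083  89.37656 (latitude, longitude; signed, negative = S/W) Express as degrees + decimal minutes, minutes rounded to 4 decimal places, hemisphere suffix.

Latitude is negative → S; |value| = 85.440830
φ: minutes = (85.440830 − 85) × 60 = 26.449800
Lon: 89° + 0.376560 × 60 = 89° 22.593600′

85° 26.4498′ S, 89° 22.5936′ E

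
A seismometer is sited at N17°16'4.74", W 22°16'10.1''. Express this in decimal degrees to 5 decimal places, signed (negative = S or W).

17.26798, -22.26947

Lat: 17° + 16/60 + 4.74/3600 = 17 + 0.266667 + 0.001317 = 17.267983
N → positive
λ: 16′ + 10.1″ = 16.16833′; 22 + 16.16833/60 = 22.269472
W → negative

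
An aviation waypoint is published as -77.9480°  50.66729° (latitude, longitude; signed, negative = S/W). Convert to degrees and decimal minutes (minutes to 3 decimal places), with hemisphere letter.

Latitude is negative → S; |value| = 77.948000
Latitude: minutes = (77.948000 − 77) × 60 = 56.88000
Lon: 50° + 0.667290 × 60 = 50° 40.03740′

77° 56.880′ S, 50° 40.037′ E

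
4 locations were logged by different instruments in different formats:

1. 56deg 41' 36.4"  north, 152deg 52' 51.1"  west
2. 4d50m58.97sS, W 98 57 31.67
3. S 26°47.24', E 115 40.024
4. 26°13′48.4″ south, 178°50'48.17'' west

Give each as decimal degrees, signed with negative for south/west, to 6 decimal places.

1. 56.693444, -152.880861
2. -4.849714, -98.958797
3. -26.787333, 115.667067
4. -26.230111, -178.846714

Point 1:
  φ: 41′ + 36.4″ = 41.60667′; 56 + 41.60667/60 = 56.6934444
  N → positive
  Longitude: 52′ + 51.1″ = 52.85167′; 152 + 52.85167/60 = 152.8808611
  W → negative
Point 2:
  Latitude: 50′ + 58.97″ = 50.98283′; 4 + 50.98283/60 = 4.8497139
  hemisphere S, so the sign is −
  Lon: 57′ + 31.67″ = 57.52783′; 98 + 57.52783/60 = 98.9587972
  W ⇒ negate
Point 3:
  Latitude: 26 + 47.24/60 = 26.7873333
  S → negative
  Longitude: 115 + 40.024/60 = 115.6670667
  E ⇒ keep positive
Point 4:
  Latitude: 26° + 13/60 + 48.4/3600 = 26 + 0.216667 + 0.013444 = 26.2301111
  S ⇒ negate
  λ: 178° + 50/60 + 48.17/3600 = 178 + 0.833333 + 0.013381 = 178.8467139
  hemisphere W, so the sign is −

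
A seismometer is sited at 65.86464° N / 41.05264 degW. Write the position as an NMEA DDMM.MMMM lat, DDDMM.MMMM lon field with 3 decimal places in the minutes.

φ: fractional part 0.864640 → 51.87840 minutes
Lon: 41° + 0.052640 × 60 = 41° 3.15840′

6551.878,N / 04103.158,W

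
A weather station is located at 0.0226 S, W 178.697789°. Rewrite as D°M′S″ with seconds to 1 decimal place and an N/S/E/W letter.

0°01′21.4″ S, 178°41′52.0″ W

Lat: 0.022600 × 60 = 1.35600′ → 1′, remainder × 60 = 21.360″
Longitude: 0.697789° → 41.86734′; 0.86734 × 60 = 52.040″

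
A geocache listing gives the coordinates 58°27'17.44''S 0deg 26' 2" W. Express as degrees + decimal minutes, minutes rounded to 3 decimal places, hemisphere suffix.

Latitude: seconds/60 = 0.29067; minutes = 27 + 0.29067 = 27.29067
Lon: 26 + 2/60 = 26.03333′

58° 27.291′ S, 0° 26.033′ W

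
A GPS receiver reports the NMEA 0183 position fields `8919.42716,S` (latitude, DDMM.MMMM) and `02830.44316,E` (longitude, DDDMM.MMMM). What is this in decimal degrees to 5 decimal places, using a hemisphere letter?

89.32379° S, 28.50739° E

Lat: split at 2 digits → 89° and 19.42716′; 89 + 19.42716/60 = 89.323786
λ: degrees = first 3 digits = 28, minutes = 30.44316; 28 + 30.44316/60 = 28.507386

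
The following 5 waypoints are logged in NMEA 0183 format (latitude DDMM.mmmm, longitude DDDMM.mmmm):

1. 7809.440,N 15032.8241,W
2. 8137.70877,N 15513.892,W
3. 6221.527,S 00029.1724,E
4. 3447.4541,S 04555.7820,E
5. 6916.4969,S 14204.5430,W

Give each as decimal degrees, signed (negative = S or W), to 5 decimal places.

Point 1:
  φ: split at 2 digits → 78° and 9.44′; 78 + 9.44/60 = 78.157333
  N → positive
  λ: degrees = first 3 digits = 150, minutes = 32.8241; 150 + 32.8241/60 = 150.547068
  W → negative
Point 2:
  φ: degrees = first 2 digits = 81, minutes = 37.70877; 81 + 37.70877/60 = 81.628480
  N → positive
  λ: degrees = first 3 digits = 155, minutes = 13.892; 155 + 13.892/60 = 155.231533
  hemisphere W, so the sign is −
Point 3:
  φ: degrees = first 2 digits = 62, minutes = 21.527; 62 + 21.527/60 = 62.358783
  hemisphere S, so the sign is −
  Lon: split at 3 digits → 000° and 29.1724′; 0 + 29.1724/60 = 0.486207
  E ⇒ keep positive
Point 4:
  Lat: split at 2 digits → 34° and 47.4541′; 34 + 47.4541/60 = 34.790902
  S ⇒ negate
  λ: split at 3 digits → 045° and 55.782′; 45 + 55.782/60 = 45.929700
  E ⇒ keep positive
Point 5:
  Latitude: degrees = first 2 digits = 69, minutes = 16.4969; 69 + 16.4969/60 = 69.274948
  S → negative
  λ: degrees = first 3 digits = 142, minutes = 4.543; 142 + 4.543/60 = 142.075717
  W → negative

1. 78.15733, -150.54707
2. 81.62848, -155.23153
3. -62.35878, 0.48621
4. -34.79090, 45.92970
5. -69.27495, -142.07572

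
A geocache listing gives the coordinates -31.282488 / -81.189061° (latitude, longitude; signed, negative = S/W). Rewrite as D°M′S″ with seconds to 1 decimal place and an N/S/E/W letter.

31°16′57.0″ S, 81°11′20.6″ W

Latitude is negative → S; |value| = 31.282488
φ: whole degrees 31; 16.94928′ → 16′ and 56.957″
Longitude is negative → W; |value| = 81.189061
λ: 0.189061° → 11.34366′; 0.34366 × 60 = 20.620″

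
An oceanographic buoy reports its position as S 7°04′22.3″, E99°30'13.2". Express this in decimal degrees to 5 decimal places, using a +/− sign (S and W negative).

Latitude: 4′ + 22.3″ = 4.37167′; 7 + 4.37167/60 = 7.072861
hemisphere S, so the sign is −
Longitude: 99° + 30/60 + 13.2/3600 = 99 + 0.500000 + 0.003667 = 99.503667
E → positive

-7.07286, 99.50367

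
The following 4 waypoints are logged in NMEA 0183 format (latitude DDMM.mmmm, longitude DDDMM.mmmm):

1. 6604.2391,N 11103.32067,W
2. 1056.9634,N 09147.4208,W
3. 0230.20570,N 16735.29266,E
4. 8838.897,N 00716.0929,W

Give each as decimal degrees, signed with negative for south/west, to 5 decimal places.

1. 66.07065, -111.05534
2. 10.94939, -91.79035
3. 2.50343, 167.58821
4. 88.64828, -7.26822

Point 1:
  φ: split at 2 digits → 66° and 4.2391′; 66 + 4.2391/60 = 66.070652
  N → positive
  Lon: split at 3 digits → 111° and 3.32067′; 111 + 3.32067/60 = 111.055345
  W ⇒ negate
Point 2:
  φ: split at 2 digits → 10° and 56.9634′; 10 + 56.9634/60 = 10.949390
  N ⇒ keep positive
  Longitude: degrees = first 3 digits = 91, minutes = 47.4208; 91 + 47.4208/60 = 91.790347
  W → negative
Point 3:
  φ: degrees = first 2 digits = 2, minutes = 30.2057; 2 + 30.2057/60 = 2.503428
  N ⇒ keep positive
  λ: degrees = first 3 digits = 167, minutes = 35.29266; 167 + 35.29266/60 = 167.588211
  E ⇒ keep positive
Point 4:
  Lat: degrees = first 2 digits = 88, minutes = 38.897; 88 + 38.897/60 = 88.648283
  N → positive
  Lon: split at 3 digits → 007° and 16.0929′; 7 + 16.0929/60 = 7.268215
  hemisphere W, so the sign is −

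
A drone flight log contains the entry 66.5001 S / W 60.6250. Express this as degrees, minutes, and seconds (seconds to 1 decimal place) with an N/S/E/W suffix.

66°30′0.4″ S, 60°37′30.0″ W

Latitude: 0.500100° → 30.00600′; 0.00600 × 60 = 0.360″
Longitude: whole degrees 60; 37.50000′ → 37′ and 30.000″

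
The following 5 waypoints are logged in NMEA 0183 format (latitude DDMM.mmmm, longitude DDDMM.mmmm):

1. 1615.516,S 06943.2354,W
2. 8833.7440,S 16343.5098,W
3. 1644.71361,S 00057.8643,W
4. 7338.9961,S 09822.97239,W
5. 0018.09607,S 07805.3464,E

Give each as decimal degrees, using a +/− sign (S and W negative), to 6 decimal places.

1. -16.258600, -69.720590
2. -88.562400, -163.725163
3. -16.745227, -0.964405
4. -73.649935, -98.382873
5. -0.301601, 78.089107

Point 1:
  Lat: degrees = first 2 digits = 16, minutes = 15.516; 16 + 15.516/60 = 16.2586000
  S → negative
  Longitude: split at 3 digits → 069° and 43.2354′; 69 + 43.2354/60 = 69.7205900
  W ⇒ negate
Point 2:
  φ: degrees = first 2 digits = 88, minutes = 33.744; 88 + 33.744/60 = 88.5624000
  S → negative
  Lon: degrees = first 3 digits = 163, minutes = 43.5098; 163 + 43.5098/60 = 163.7251633
  W ⇒ negate
Point 3:
  Latitude: split at 2 digits → 16° and 44.71361′; 16 + 44.71361/60 = 16.7452268
  S ⇒ negate
  Longitude: degrees = first 3 digits = 0, minutes = 57.8643; 0 + 57.8643/60 = 0.9644050
  hemisphere W, so the sign is −
Point 4:
  Lat: split at 2 digits → 73° and 38.9961′; 73 + 38.9961/60 = 73.6499350
  S → negative
  Lon: split at 3 digits → 098° and 22.97239′; 98 + 22.97239/60 = 98.3828732
  hemisphere W, so the sign is −
Point 5:
  φ: degrees = first 2 digits = 0, minutes = 18.09607; 0 + 18.09607/60 = 0.3016012
  hemisphere S, so the sign is −
  λ: split at 3 digits → 078° and 5.3464′; 78 + 5.3464/60 = 78.0891067
  E → positive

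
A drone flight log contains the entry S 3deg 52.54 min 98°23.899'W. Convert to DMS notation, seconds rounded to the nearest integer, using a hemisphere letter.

3°52′32″ S, 98°23′54″ W

Lat: 52.54000′ → 52′ and 0.54000 × 60 = 32.40″
λ: fractional minutes 0.89900 × 60 = 53.94″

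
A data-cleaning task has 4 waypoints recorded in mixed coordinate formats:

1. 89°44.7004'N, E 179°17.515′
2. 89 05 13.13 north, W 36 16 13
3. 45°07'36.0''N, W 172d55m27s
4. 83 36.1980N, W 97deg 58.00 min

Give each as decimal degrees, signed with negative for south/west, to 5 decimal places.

1. 89.74501, 179.29192
2. 89.08698, -36.27028
3. 45.12667, -172.92417
4. 83.60330, -97.96667

Point 1:
  φ: 89 + 44.7004/60 = 89.745007
  N ⇒ keep positive
  λ: 17.515′ = 0.291917°; total 179.291917
  E ⇒ keep positive
Point 2:
  φ: 89° + 5/60 + 13.13/3600 = 89 + 0.083333 + 0.003647 = 89.086981
  N → positive
  λ: 16′ + 13″ = 16.21667′; 36 + 16.21667/60 = 36.270278
  hemisphere W, so the sign is −
Point 3:
  φ: 7′ + 36″ = 7.60000′; 45 + 7.60000/60 = 45.126667
  N ⇒ keep positive
  λ: 172° + 55/60 + 27/3600 = 172 + 0.916667 + 0.007500 = 172.924167
  W → negative
Point 4:
  Latitude: 83 + 36.198/60 = 83.603300
  N → positive
  Lon: 58′ = 0.966667°; total 97.966667
  hemisphere W, so the sign is −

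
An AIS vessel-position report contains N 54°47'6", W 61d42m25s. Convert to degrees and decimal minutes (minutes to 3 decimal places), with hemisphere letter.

Lat: seconds/60 = 0.10000; minutes = 47 + 0.10000 = 47.10000
λ: 42 + 25/60 = 42.41667′

54° 47.100′ N, 61° 42.417′ W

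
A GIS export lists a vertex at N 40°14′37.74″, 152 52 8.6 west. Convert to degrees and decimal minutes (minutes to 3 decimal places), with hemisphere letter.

Latitude: 14 + 37.74/60 = 14.62900′
Longitude: seconds/60 = 0.14333; minutes = 52 + 0.14333 = 52.14333

40° 14.629′ N, 152° 52.143′ W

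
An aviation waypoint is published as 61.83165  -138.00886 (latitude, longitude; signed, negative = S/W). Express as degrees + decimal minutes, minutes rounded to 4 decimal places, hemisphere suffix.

61° 49.8990′ N, 138° 0.5316′ W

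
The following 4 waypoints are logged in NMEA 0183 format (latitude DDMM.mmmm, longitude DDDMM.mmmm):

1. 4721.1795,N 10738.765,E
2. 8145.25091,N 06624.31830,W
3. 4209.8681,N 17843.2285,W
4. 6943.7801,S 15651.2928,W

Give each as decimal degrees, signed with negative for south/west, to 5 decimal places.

1. 47.35299, 107.64608
2. 81.75418, -66.40531
3. 42.16447, -178.72048
4. -69.72967, -156.85488

Point 1:
  Latitude: degrees = first 2 digits = 47, minutes = 21.1795; 47 + 21.1795/60 = 47.352992
  N ⇒ keep positive
  λ: degrees = first 3 digits = 107, minutes = 38.765; 107 + 38.765/60 = 107.646083
  E → positive
Point 2:
  φ: split at 2 digits → 81° and 45.25091′; 81 + 45.25091/60 = 81.754182
  N → positive
  Longitude: degrees = first 3 digits = 66, minutes = 24.3183; 66 + 24.3183/60 = 66.405305
  W ⇒ negate
Point 3:
  φ: split at 2 digits → 42° and 9.8681′; 42 + 9.8681/60 = 42.164468
  N ⇒ keep positive
  Longitude: degrees = first 3 digits = 178, minutes = 43.2285; 178 + 43.2285/60 = 178.720475
  W → negative
Point 4:
  φ: degrees = first 2 digits = 69, minutes = 43.7801; 69 + 43.7801/60 = 69.729668
  hemisphere S, so the sign is −
  Lon: degrees = first 3 digits = 156, minutes = 51.2928; 156 + 51.2928/60 = 156.854880
  W ⇒ negate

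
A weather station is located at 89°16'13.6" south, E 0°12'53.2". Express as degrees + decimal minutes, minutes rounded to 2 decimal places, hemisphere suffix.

89° 16.23′ S, 0° 12.89′ E

Latitude: 16 + 13.6/60 = 16.2267′
Lon: 12 + 53.2/60 = 12.8867′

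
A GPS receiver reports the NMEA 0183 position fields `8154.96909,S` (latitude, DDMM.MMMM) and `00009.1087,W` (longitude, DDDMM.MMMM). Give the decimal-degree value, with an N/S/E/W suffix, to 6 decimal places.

81.916152° S, 0.151812° W

φ: degrees = first 2 digits = 81, minutes = 54.96909; 81 + 54.96909/60 = 81.9161515
λ: split at 3 digits → 000° and 9.1087′; 0 + 9.1087/60 = 0.1518117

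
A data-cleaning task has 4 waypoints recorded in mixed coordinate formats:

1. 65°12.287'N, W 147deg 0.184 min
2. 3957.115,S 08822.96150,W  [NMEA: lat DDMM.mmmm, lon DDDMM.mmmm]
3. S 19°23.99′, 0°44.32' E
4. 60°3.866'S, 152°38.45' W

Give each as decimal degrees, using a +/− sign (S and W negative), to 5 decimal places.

1. 65.20478, -147.00307
2. -39.95192, -88.38269
3. -19.39983, 0.73867
4. -60.06443, -152.64083

Point 1:
  Latitude: 65 + 12.287/60 = 65.204783
  N ⇒ keep positive
  Longitude: 0.184′ = 0.003067°; total 147.003067
  W → negative
Point 2:
  Lat: split at 2 digits → 39° and 57.115′; 39 + 57.115/60 = 39.951917
  S ⇒ negate
  λ: split at 3 digits → 088° and 22.9615′; 88 + 22.9615/60 = 88.382692
  W ⇒ negate
Point 3:
  Lat: 19 + 23.99/60 = 19.399833
  S ⇒ negate
  Lon: 44.32′ = 0.738667°; total 0.738667
  E → positive
Point 4:
  φ: 60 + 3.866/60 = 60.064433
  S ⇒ negate
  Longitude: 38.45′ = 0.640833°; total 152.640833
  hemisphere W, so the sign is −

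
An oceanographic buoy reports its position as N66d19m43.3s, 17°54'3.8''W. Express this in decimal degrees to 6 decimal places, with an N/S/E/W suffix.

66.328694° N, 17.901056° W

φ: 66° + 19/60 + 43.3/3600 = 66 + 0.316667 + 0.012028 = 66.3286944
λ: 17 + 54/60 + 3.8/3600 = 17.9010556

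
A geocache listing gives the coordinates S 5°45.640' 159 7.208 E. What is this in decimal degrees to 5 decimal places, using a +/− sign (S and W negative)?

-5.76067, 159.12013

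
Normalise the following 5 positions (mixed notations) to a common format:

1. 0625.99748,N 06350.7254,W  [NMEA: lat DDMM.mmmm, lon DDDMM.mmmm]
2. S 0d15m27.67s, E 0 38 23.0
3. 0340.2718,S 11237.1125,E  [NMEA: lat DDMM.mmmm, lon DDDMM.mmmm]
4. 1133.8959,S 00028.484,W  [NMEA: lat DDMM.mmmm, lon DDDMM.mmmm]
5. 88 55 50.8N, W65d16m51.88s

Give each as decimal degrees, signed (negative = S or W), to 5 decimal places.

Point 1:
  Latitude: split at 2 digits → 06° and 25.99748′; 6 + 25.99748/60 = 6.433291
  N ⇒ keep positive
  λ: split at 3 digits → 063° and 50.7254′; 63 + 50.7254/60 = 63.845423
  W ⇒ negate
Point 2:
  Latitude: 15′ + 27.67″ = 15.46117′; 0 + 15.46117/60 = 0.257686
  S → negative
  Lon: 0° + 38/60 + 23/3600 = 0 + 0.633333 + 0.006389 = 0.639722
  E ⇒ keep positive
Point 3:
  Lat: split at 2 digits → 03° and 40.2718′; 3 + 40.2718/60 = 3.671197
  hemisphere S, so the sign is −
  Lon: degrees = first 3 digits = 112, minutes = 37.1125; 112 + 37.1125/60 = 112.618542
  E ⇒ keep positive
Point 4:
  φ: degrees = first 2 digits = 11, minutes = 33.8959; 11 + 33.8959/60 = 11.564932
  S ⇒ negate
  Longitude: split at 3 digits → 000° and 28.484′; 0 + 28.484/60 = 0.474733
  W ⇒ negate
Point 5:
  Lat: 55′ + 50.8″ = 55.84667′; 88 + 55.84667/60 = 88.930778
  N ⇒ keep positive
  Lon: 65° + 16/60 + 51.88/3600 = 65 + 0.266667 + 0.014411 = 65.281078
  W → negative

1. 6.43329, -63.84542
2. -0.25769, 0.63972
3. -3.67120, 112.61854
4. -11.56493, -0.47473
5. 88.93078, -65.28108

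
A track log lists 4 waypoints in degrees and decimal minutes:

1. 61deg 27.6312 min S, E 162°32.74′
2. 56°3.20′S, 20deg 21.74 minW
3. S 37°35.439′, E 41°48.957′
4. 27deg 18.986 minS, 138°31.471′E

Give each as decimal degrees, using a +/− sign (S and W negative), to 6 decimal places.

1. -61.460520, 162.545667
2. -56.053333, -20.362333
3. -37.590650, 41.815950
4. -27.316433, 138.524517

Point 1:
  Latitude: 61 + 27.6312/60 = 61.4605200
  S ⇒ negate
  Lon: 162 + 32.74/60 = 162.5456667
  E → positive
Point 2:
  Latitude: 3.2′ = 0.053333°; total 56.0533333
  S → negative
  Longitude: 20 + 21.74/60 = 20.3623333
  W ⇒ negate
Point 3:
  Lat: 35.439′ = 0.590650°; total 37.5906500
  S ⇒ negate
  Longitude: 48.957′ = 0.815950°; total 41.8159500
  E → positive
Point 4:
  φ: 27 + 18.986/60 = 27.3164333
  S → negative
  Longitude: 138 + 31.471/60 = 138.5245167
  E → positive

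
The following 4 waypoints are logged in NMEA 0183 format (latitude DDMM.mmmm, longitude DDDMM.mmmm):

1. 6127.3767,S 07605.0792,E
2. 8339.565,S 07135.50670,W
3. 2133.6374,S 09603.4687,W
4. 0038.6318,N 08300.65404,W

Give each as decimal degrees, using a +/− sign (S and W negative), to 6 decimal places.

Point 1:
  φ: degrees = first 2 digits = 61, minutes = 27.3767; 61 + 27.3767/60 = 61.4562783
  S → negative
  Lon: degrees = first 3 digits = 76, minutes = 5.0792; 76 + 5.0792/60 = 76.0846533
  E ⇒ keep positive
Point 2:
  Latitude: degrees = first 2 digits = 83, minutes = 39.565; 83 + 39.565/60 = 83.6594167
  S → negative
  Longitude: degrees = first 3 digits = 71, minutes = 35.5067; 71 + 35.5067/60 = 71.5917783
  W ⇒ negate
Point 3:
  Lat: degrees = first 2 digits = 21, minutes = 33.6374; 21 + 33.6374/60 = 21.5606233
  S → negative
  Longitude: split at 3 digits → 096° and 3.4687′; 96 + 3.4687/60 = 96.0578117
  hemisphere W, so the sign is −
Point 4:
  Latitude: split at 2 digits → 00° and 38.6318′; 0 + 38.6318/60 = 0.6438633
  N ⇒ keep positive
  Longitude: degrees = first 3 digits = 83, minutes = 0.65404; 83 + 0.65404/60 = 83.0109007
  hemisphere W, so the sign is −

1. -61.456278, 76.084653
2. -83.659417, -71.591778
3. -21.560623, -96.057812
4. 0.643863, -83.010901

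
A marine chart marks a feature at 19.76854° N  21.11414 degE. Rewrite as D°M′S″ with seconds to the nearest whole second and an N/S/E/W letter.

19°46′7″ N, 21°06′51″ E

Latitude: 0.768540 × 60 = 46.11240′ → 46′, remainder × 60 = 6.74″
λ: whole degrees 21; 6.84840′ → 6′ and 50.90″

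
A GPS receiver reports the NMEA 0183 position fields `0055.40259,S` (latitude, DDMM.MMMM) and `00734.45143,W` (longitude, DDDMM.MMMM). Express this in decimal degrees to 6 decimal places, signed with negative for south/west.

Lat: degrees = first 2 digits = 0, minutes = 55.40259; 0 + 55.40259/60 = 0.9233765
hemisphere S, so the sign is −
λ: split at 3 digits → 007° and 34.45143′; 7 + 34.45143/60 = 7.5741905
W ⇒ negate

-0.923377, -7.574191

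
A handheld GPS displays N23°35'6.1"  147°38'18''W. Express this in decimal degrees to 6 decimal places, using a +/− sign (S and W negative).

Latitude: 23° + 35/60 + 6.1/3600 = 23 + 0.583333 + 0.001694 = 23.5850278
N → positive
λ: 147 + 38/60 + 18/3600 = 147.6383333
hemisphere W, so the sign is −

23.585028, -147.638333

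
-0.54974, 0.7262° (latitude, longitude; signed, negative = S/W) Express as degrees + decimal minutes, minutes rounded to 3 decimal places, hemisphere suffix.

0° 32.984′ S, 0° 43.572′ E

Latitude is negative → S; |value| = 0.549740
φ: fractional part 0.549740 → 32.98440 minutes
Longitude: 0° + 0.726200 × 60 = 0° 43.57200′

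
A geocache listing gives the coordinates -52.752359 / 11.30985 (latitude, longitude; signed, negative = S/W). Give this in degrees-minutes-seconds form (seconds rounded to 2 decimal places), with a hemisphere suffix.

52°45′8.49″ S, 11°18′35.46″ E

Latitude is negative → S; |value| = 52.752359
φ: 0.752359° → 45.14154′; 0.14154 × 60 = 8.4924″
Lon: 0.309850 × 60 = 18.59100′ → 18′, remainder × 60 = 35.4600″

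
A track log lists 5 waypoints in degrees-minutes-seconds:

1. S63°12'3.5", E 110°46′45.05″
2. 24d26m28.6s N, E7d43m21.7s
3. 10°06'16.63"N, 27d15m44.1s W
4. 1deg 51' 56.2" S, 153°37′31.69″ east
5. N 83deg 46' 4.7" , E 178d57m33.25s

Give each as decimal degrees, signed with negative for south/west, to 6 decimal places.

1. -63.200972, 110.779181
2. 24.441278, 7.722694
3. 10.104619, -27.262250
4. -1.865611, 153.625469
5. 83.767972, 178.959236

Point 1:
  Lat: 63 + 12/60 + 3.5/3600 = 63.2009722
  S ⇒ negate
  λ: 46′ + 45.05″ = 46.75083′; 110 + 46.75083/60 = 110.7791806
  E → positive
Point 2:
  φ: 24 + 26/60 + 28.6/3600 = 24.4412778
  N ⇒ keep positive
  Longitude: 7° + 43/60 + 21.7/3600 = 7 + 0.716667 + 0.006028 = 7.7226944
  E → positive
Point 3:
  Latitude: 10° + 6/60 + 16.63/3600 = 10 + 0.100000 + 0.004619 = 10.1046194
  N → positive
  Lon: 15′ + 44.1″ = 15.73500′; 27 + 15.73500/60 = 27.2622500
  W ⇒ negate
Point 4:
  Lat: 51′ + 56.2″ = 51.93667′; 1 + 51.93667/60 = 1.8656111
  S ⇒ negate
  Lon: 153 + 37/60 + 31.69/3600 = 153.6254694
  E → positive
Point 5:
  Lat: 83° + 46/60 + 4.7/3600 = 83 + 0.766667 + 0.001306 = 83.7679722
  N → positive
  Lon: 178° + 57/60 + 33.25/3600 = 178 + 0.950000 + 0.009236 = 178.9592361
  E ⇒ keep positive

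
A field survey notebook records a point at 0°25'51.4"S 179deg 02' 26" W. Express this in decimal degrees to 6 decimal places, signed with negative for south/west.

φ: 0 + 25/60 + 51.4/3600 = 0.4309444
hemisphere S, so the sign is −
Lon: 179° + 2/60 + 26/3600 = 179 + 0.033333 + 0.007222 = 179.0405556
W → negative

-0.430944, -179.040556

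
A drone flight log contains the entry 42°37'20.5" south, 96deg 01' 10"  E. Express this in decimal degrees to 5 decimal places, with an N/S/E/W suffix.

42.62236° S, 96.01944° E

φ: 42° + 37/60 + 20.5/3600 = 42 + 0.616667 + 0.005694 = 42.622361
Lon: 96° + 1/60 + 10/3600 = 96 + 0.016667 + 0.002778 = 96.019444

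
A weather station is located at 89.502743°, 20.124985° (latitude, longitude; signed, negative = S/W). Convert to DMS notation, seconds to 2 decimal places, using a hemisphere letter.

φ: 0.502743° → 30.16458′; 0.16458 × 60 = 9.8748″
Lon: 0.124985° → 7.49910′; 0.49910 × 60 = 29.9460″

89°30′9.87″ N, 20°07′29.95″ E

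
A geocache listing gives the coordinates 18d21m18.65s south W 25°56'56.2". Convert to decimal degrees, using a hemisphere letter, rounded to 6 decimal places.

φ: 18 + 21/60 + 18.65/3600 = 18.3551806
Longitude: 25 + 56/60 + 56.2/3600 = 25.9489444

18.355181° S, 25.948944° W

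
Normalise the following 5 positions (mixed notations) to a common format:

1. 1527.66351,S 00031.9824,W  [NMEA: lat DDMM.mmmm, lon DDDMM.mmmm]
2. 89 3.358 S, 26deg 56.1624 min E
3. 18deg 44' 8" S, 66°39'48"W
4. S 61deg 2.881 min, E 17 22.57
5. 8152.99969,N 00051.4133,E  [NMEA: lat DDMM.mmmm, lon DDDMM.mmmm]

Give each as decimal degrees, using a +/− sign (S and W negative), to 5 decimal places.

Point 1:
  φ: split at 2 digits → 15° and 27.66351′; 15 + 27.66351/60 = 15.461059
  hemisphere S, so the sign is −
  Lon: split at 3 digits → 000° and 31.9824′; 0 + 31.9824/60 = 0.533040
  W → negative
Point 2:
  Lat: 3.358′ = 0.055967°; total 89.055967
  S ⇒ negate
  Longitude: 56.1624′ = 0.936040°; total 26.936040
  E ⇒ keep positive
Point 3:
  Latitude: 18° + 44/60 + 8/3600 = 18 + 0.733333 + 0.002222 = 18.735556
  S → negative
  Lon: 39′ + 48″ = 39.80000′; 66 + 39.80000/60 = 66.663333
  W → negative
Point 4:
  Lat: 61 + 2.881/60 = 61.048017
  S → negative
  Longitude: 22.57′ = 0.376167°; total 17.376167
  E ⇒ keep positive
Point 5:
  Lat: degrees = first 2 digits = 81, minutes = 52.99969; 81 + 52.99969/60 = 81.883328
  N → positive
  Longitude: split at 3 digits → 000° and 51.4133′; 0 + 51.4133/60 = 0.856888
  E ⇒ keep positive

1. -15.46106, -0.53304
2. -89.05597, 26.93604
3. -18.73556, -66.66333
4. -61.04802, 17.37617
5. 81.88333, 0.85689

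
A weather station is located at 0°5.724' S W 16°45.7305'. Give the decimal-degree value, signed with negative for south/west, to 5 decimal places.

-0.09540, -16.76218

Latitude: 0 + 5.724/60 = 0.095400
hemisphere S, so the sign is −
Lon: 45.7305′ = 0.762175°; total 16.762175
hemisphere W, so the sign is −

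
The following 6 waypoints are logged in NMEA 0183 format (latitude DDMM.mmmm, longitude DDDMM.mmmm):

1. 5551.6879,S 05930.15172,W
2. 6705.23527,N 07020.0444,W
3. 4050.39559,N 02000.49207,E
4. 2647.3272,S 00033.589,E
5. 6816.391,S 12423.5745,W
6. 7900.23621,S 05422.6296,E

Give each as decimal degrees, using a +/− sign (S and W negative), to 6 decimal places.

1. -55.861465, -59.502529
2. 67.087255, -70.334073
3. 40.839927, 20.008201
4. -26.788787, 0.559817
5. -68.273183, -124.392908
6. -79.003937, 54.377160

Point 1:
  φ: degrees = first 2 digits = 55, minutes = 51.6879; 55 + 51.6879/60 = 55.8614650
  S → negative
  Lon: degrees = first 3 digits = 59, minutes = 30.15172; 59 + 30.15172/60 = 59.5025287
  hemisphere W, so the sign is −
Point 2:
  Latitude: degrees = first 2 digits = 67, minutes = 5.23527; 67 + 5.23527/60 = 67.0872545
  N ⇒ keep positive
  λ: degrees = first 3 digits = 70, minutes = 20.0444; 70 + 20.0444/60 = 70.3340733
  W ⇒ negate
Point 3:
  Lat: split at 2 digits → 40° and 50.39559′; 40 + 50.39559/60 = 40.8399265
  N → positive
  λ: degrees = first 3 digits = 20, minutes = 0.49207; 20 + 0.49207/60 = 20.0082012
  E ⇒ keep positive
Point 4:
  Latitude: split at 2 digits → 26° and 47.3272′; 26 + 47.3272/60 = 26.7887867
  S ⇒ negate
  Lon: split at 3 digits → 000° and 33.589′; 0 + 33.589/60 = 0.5598167
  E → positive
Point 5:
  Latitude: split at 2 digits → 68° and 16.391′; 68 + 16.391/60 = 68.2731833
  S ⇒ negate
  Longitude: degrees = first 3 digits = 124, minutes = 23.5745; 124 + 23.5745/60 = 124.3929083
  hemisphere W, so the sign is −
Point 6:
  Lat: degrees = first 2 digits = 79, minutes = 0.23621; 79 + 0.23621/60 = 79.0039368
  S ⇒ negate
  Longitude: degrees = first 3 digits = 54, minutes = 22.6296; 54 + 22.6296/60 = 54.3771600
  E ⇒ keep positive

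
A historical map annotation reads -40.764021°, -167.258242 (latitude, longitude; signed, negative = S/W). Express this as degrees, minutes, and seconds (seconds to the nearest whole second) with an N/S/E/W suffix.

Latitude is negative → S; |value| = 40.764021
Lat: 0.764021 × 60 = 45.84126′ → 45′, remainder × 60 = 50.48″
Longitude is negative → W; |value| = 167.258242
Longitude: whole degrees 167; 15.49452′ → 15′ and 29.67″

40°45′50″ S, 167°15′30″ W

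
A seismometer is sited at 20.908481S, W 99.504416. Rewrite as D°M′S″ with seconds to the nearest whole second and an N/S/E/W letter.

φ: whole degrees 20; 54.50886′ → 54′ and 30.53″
Lon: 0.504416 × 60 = 30.26496′ → 30′, remainder × 60 = 15.90″

20°54′31″ S, 99°30′16″ W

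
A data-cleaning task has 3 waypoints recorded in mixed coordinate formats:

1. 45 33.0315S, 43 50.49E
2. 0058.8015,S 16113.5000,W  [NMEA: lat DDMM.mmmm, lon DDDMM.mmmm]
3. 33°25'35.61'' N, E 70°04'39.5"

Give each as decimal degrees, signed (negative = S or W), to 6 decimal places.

Point 1:
  Lat: 33.0315′ = 0.550525°; total 45.5505250
  hemisphere S, so the sign is −
  Lon: 50.49′ = 0.841500°; total 43.8415000
  E → positive
Point 2:
  φ: split at 2 digits → 00° and 58.8015′; 0 + 58.8015/60 = 0.9800250
  hemisphere S, so the sign is −
  Lon: split at 3 digits → 161° and 13.5′; 161 + 13.5/60 = 161.2250000
  hemisphere W, so the sign is −
Point 3:
  Latitude: 25′ + 35.61″ = 25.59350′; 33 + 25.59350/60 = 33.4265583
  N ⇒ keep positive
  λ: 70° + 4/60 + 39.5/3600 = 70 + 0.066667 + 0.010972 = 70.0776389
  E ⇒ keep positive

1. -45.550525, 43.841500
2. -0.980025, -161.225000
3. 33.426558, 70.077639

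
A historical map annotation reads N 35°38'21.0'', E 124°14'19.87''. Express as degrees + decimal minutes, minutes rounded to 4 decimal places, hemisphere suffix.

Lat: seconds/60 = 0.35000; minutes = 38 + 0.35000 = 38.350000
λ: 14 + 19.87/60 = 14.331167′

35° 38.3500′ N, 124° 14.3312′ E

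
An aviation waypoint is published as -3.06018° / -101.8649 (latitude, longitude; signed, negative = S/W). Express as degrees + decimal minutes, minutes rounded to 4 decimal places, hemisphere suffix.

3° 3.6108′ S, 101° 51.8940′ W

Latitude is negative → S; |value| = 3.060180
Latitude: 3° + 0.060180 × 60 = 3° 3.610800′
Longitude is negative → W; |value| = 101.864900
Lon: fractional part 0.864900 → 51.894000 minutes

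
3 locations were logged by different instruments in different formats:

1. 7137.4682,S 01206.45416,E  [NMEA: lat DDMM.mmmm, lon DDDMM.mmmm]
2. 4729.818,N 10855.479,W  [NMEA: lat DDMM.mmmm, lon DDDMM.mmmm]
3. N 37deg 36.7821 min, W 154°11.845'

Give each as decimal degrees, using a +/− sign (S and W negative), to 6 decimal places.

1. -71.624470, 12.107569
2. 47.496967, -108.924650
3. 37.613035, -154.197417

Point 1:
  Lat: split at 2 digits → 71° and 37.4682′; 71 + 37.4682/60 = 71.6244700
  S → negative
  Lon: degrees = first 3 digits = 12, minutes = 6.45416; 12 + 6.45416/60 = 12.1075693
  E ⇒ keep positive
Point 2:
  Latitude: split at 2 digits → 47° and 29.818′; 47 + 29.818/60 = 47.4969667
  N → positive
  Longitude: degrees = first 3 digits = 108, minutes = 55.479; 108 + 55.479/60 = 108.9246500
  W → negative
Point 3:
  Lat: 36.7821′ = 0.613035°; total 37.6130350
  N → positive
  λ: 11.845′ = 0.197417°; total 154.1974167
  hemisphere W, so the sign is −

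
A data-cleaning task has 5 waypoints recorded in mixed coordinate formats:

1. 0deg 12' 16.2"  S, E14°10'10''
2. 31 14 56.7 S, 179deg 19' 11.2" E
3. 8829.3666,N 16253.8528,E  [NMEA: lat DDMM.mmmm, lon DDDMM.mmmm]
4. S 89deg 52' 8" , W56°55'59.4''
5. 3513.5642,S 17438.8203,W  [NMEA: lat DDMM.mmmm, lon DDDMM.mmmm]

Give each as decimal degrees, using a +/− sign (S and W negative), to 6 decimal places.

Point 1:
  Latitude: 0° + 12/60 + 16.2/3600 = 0 + 0.200000 + 0.004500 = 0.2045000
  S ⇒ negate
  Lon: 14 + 10/60 + 10/3600 = 14.1694444
  E → positive
Point 2:
  Lat: 31° + 14/60 + 56.7/3600 = 31 + 0.233333 + 0.015750 = 31.2490833
  S → negative
  λ: 19′ + 11.2″ = 19.18667′; 179 + 19.18667/60 = 179.3197778
  E ⇒ keep positive
Point 3:
  Latitude: split at 2 digits → 88° and 29.3666′; 88 + 29.3666/60 = 88.4894433
  N → positive
  Longitude: degrees = first 3 digits = 162, minutes = 53.8528; 162 + 53.8528/60 = 162.8975467
  E → positive
Point 4:
  φ: 89° + 52/60 + 8/3600 = 89 + 0.866667 + 0.002222 = 89.8688889
  S → negative
  λ: 56° + 55/60 + 59.4/3600 = 56 + 0.916667 + 0.016500 = 56.9331667
  hemisphere W, so the sign is −
Point 5:
  φ: split at 2 digits → 35° and 13.5642′; 35 + 13.5642/60 = 35.2260700
  S → negative
  Lon: degrees = first 3 digits = 174, minutes = 38.8203; 174 + 38.8203/60 = 174.6470050
  hemisphere W, so the sign is −

1. -0.204500, 14.169444
2. -31.249083, 179.319778
3. 88.489443, 162.897547
4. -89.868889, -56.933167
5. -35.226070, -174.647005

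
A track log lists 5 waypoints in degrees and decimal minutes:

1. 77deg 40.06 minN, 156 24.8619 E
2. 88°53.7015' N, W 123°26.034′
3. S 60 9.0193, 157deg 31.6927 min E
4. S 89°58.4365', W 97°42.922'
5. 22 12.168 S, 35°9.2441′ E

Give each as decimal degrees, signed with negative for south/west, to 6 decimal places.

Point 1:
  Latitude: 77 + 40.06/60 = 77.6676667
  N → positive
  Lon: 24.8619′ = 0.414365°; total 156.4143650
  E → positive
Point 2:
  Latitude: 53.7015′ = 0.895025°; total 88.8950250
  N ⇒ keep positive
  Lon: 26.034′ = 0.433900°; total 123.4339000
  W → negative
Point 3:
  φ: 60 + 9.0193/60 = 60.1503217
  S ⇒ negate
  λ: 31.6927′ = 0.528212°; total 157.5282117
  E → positive
Point 4:
  Lat: 58.4365′ = 0.973942°; total 89.9739417
  hemisphere S, so the sign is −
  λ: 97 + 42.922/60 = 97.7153667
  W → negative
Point 5:
  φ: 22 + 12.168/60 = 22.2028000
  S → negative
  Lon: 35 + 9.2441/60 = 35.1540683
  E ⇒ keep positive

1. 77.667667, 156.414365
2. 88.895025, -123.433900
3. -60.150322, 157.528212
4. -89.973942, -97.715367
5. -22.202800, 35.154068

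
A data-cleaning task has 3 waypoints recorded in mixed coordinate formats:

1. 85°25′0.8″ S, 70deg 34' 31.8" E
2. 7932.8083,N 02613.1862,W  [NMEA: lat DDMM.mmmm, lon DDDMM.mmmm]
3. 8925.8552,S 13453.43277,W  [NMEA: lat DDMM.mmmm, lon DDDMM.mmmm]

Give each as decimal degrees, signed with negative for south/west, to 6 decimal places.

Point 1:
  φ: 85° + 25/60 + 0.8/3600 = 85 + 0.416667 + 0.000222 = 85.4168889
  S → negative
  λ: 70° + 34/60 + 31.8/3600 = 70 + 0.566667 + 0.008833 = 70.5755000
  E → positive
Point 2:
  Latitude: split at 2 digits → 79° and 32.8083′; 79 + 32.8083/60 = 79.5468050
  N ⇒ keep positive
  Longitude: degrees = first 3 digits = 26, minutes = 13.1862; 26 + 13.1862/60 = 26.2197700
  W ⇒ negate
Point 3:
  Latitude: split at 2 digits → 89° and 25.8552′; 89 + 25.8552/60 = 89.4309200
  S → negative
  Lon: degrees = first 3 digits = 134, minutes = 53.43277; 134 + 53.43277/60 = 134.8905462
  W → negative

1. -85.416889, 70.575500
2. 79.546805, -26.219770
3. -89.430920, -134.890546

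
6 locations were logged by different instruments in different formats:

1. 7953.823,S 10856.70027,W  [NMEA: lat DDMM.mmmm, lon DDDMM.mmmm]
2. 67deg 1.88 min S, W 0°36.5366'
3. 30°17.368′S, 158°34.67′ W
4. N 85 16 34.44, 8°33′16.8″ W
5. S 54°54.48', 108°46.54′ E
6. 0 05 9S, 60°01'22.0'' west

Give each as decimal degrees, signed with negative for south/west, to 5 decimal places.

1. -79.89705, -108.94500
2. -67.03133, -0.60894
3. -30.28947, -158.57783
4. 85.27623, -8.55467
5. -54.90800, 108.77567
6. -0.08583, -60.02278

Point 1:
  Latitude: split at 2 digits → 79° and 53.823′; 79 + 53.823/60 = 79.897050
  S ⇒ negate
  Longitude: degrees = first 3 digits = 108, minutes = 56.70027; 108 + 56.70027/60 = 108.945005
  W ⇒ negate
Point 2:
  φ: 67 + 1.88/60 = 67.031333
  hemisphere S, so the sign is −
  Longitude: 0 + 36.5366/60 = 0.608943
  W → negative
Point 3:
  Latitude: 17.368′ = 0.289467°; total 30.289467
  S ⇒ negate
  Longitude: 34.67′ = 0.577833°; total 158.577833
  W → negative
Point 4:
  φ: 85 + 16/60 + 34.44/3600 = 85.276233
  N ⇒ keep positive
  Lon: 8 + 33/60 + 16.8/3600 = 8.554667
  W → negative
Point 5:
  Lat: 54.48′ = 0.908000°; total 54.908000
  S → negative
  Lon: 46.54′ = 0.775667°; total 108.775667
  E ⇒ keep positive
Point 6:
  φ: 0° + 5/60 + 9/3600 = 0 + 0.083333 + 0.002500 = 0.085833
  S → negative
  λ: 1′ + 22″ = 1.36667′; 60 + 1.36667/60 = 60.022778
  hemisphere W, so the sign is −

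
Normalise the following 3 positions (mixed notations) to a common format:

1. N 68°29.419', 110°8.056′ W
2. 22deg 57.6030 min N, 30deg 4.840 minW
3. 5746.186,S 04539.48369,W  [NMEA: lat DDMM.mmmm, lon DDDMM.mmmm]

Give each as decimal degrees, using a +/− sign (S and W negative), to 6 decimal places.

1. 68.490317, -110.134267
2. 22.960050, -30.080667
3. -57.769767, -45.658062

Point 1:
  Latitude: 29.419′ = 0.490317°; total 68.4903167
  N ⇒ keep positive
  Longitude: 110 + 8.056/60 = 110.1342667
  hemisphere W, so the sign is −
Point 2:
  Lat: 22 + 57.603/60 = 22.9600500
  N → positive
  Lon: 4.84′ = 0.080667°; total 30.0806667
  W → negative
Point 3:
  Lat: degrees = first 2 digits = 57, minutes = 46.186; 57 + 46.186/60 = 57.7697667
  hemisphere S, so the sign is −
  λ: degrees = first 3 digits = 45, minutes = 39.48369; 45 + 39.48369/60 = 45.6580615
  W → negative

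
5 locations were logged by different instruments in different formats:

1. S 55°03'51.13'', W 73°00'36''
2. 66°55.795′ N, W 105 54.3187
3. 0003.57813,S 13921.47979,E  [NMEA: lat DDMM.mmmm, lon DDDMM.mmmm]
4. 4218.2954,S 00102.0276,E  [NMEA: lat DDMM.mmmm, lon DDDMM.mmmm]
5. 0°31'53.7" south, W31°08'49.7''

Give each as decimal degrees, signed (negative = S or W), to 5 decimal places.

Point 1:
  φ: 55° + 3/60 + 51.13/3600 = 55 + 0.050000 + 0.014203 = 55.064203
  hemisphere S, so the sign is −
  Lon: 73 + 0/60 + 36/3600 = 73.010000
  hemisphere W, so the sign is −
Point 2:
  φ: 55.795′ = 0.929917°; total 66.929917
  N → positive
  Longitude: 105 + 54.3187/60 = 105.905312
  hemisphere W, so the sign is −
Point 3:
  Lat: split at 2 digits → 00° and 3.57813′; 0 + 3.57813/60 = 0.059636
  hemisphere S, so the sign is −
  Lon: split at 3 digits → 139° and 21.47979′; 139 + 21.47979/60 = 139.357997
  E ⇒ keep positive
Point 4:
  Lat: degrees = first 2 digits = 42, minutes = 18.2954; 42 + 18.2954/60 = 42.304923
  hemisphere S, so the sign is −
  Longitude: split at 3 digits → 001° and 2.0276′; 1 + 2.0276/60 = 1.033793
  E ⇒ keep positive
Point 5:
  φ: 0 + 31/60 + 53.7/3600 = 0.531583
  S ⇒ negate
  Longitude: 8′ + 49.7″ = 8.82833′; 31 + 8.82833/60 = 31.147139
  hemisphere W, so the sign is −

1. -55.06420, -73.01000
2. 66.92992, -105.90531
3. -0.05964, 139.35800
4. -42.30492, 1.03379
5. -0.53158, -31.14714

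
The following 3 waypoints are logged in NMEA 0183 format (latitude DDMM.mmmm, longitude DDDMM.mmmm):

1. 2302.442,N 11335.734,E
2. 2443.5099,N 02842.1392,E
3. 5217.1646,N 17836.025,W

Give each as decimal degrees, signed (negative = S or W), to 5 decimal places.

1. 23.04070, 113.59557
2. 24.72517, 28.70232
3. 52.28608, -178.60042

Point 1:
  φ: degrees = first 2 digits = 23, minutes = 2.442; 23 + 2.442/60 = 23.040700
  N → positive
  λ: degrees = first 3 digits = 113, minutes = 35.734; 113 + 35.734/60 = 113.595567
  E ⇒ keep positive
Point 2:
  φ: split at 2 digits → 24° and 43.5099′; 24 + 43.5099/60 = 24.725165
  N → positive
  λ: degrees = first 3 digits = 28, minutes = 42.1392; 28 + 42.1392/60 = 28.702320
  E ⇒ keep positive
Point 3:
  Lat: degrees = first 2 digits = 52, minutes = 17.1646; 52 + 17.1646/60 = 52.286077
  N → positive
  Longitude: split at 3 digits → 178° and 36.025′; 178 + 36.025/60 = 178.600417
  hemisphere W, so the sign is −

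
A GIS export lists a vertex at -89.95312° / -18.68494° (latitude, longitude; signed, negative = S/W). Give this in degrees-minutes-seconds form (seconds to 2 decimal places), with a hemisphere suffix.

89°57′11.23″ S, 18°41′5.78″ W

Latitude is negative → S; |value| = 89.953120
Lat: 0.953120 × 60 = 57.18720′ → 57′, remainder × 60 = 11.2320″
Longitude is negative → W; |value| = 18.684940
Longitude: 0.684940 × 60 = 41.09640′ → 41′, remainder × 60 = 5.7840″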